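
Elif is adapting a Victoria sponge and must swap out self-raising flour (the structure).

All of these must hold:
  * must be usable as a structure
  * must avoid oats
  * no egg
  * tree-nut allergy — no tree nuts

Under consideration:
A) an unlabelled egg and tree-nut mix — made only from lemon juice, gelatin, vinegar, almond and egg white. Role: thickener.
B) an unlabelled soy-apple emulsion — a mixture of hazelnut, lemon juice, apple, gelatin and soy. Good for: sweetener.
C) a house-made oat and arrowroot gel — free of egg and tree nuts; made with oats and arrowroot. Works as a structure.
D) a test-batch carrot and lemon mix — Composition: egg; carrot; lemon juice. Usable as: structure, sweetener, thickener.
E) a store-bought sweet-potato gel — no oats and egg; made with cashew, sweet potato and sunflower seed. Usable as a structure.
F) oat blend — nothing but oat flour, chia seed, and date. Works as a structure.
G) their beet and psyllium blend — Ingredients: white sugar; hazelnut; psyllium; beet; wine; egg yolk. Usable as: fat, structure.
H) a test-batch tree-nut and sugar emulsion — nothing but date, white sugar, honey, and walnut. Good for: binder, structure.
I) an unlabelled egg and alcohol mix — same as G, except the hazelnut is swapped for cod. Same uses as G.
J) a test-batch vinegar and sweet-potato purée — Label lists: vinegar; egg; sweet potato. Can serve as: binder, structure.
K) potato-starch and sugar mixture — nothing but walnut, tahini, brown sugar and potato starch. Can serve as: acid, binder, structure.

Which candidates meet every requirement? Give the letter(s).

none

A: not usable as a structure; has egg white, so not egg-free (and 1 more) — out
B: not usable as a structure; has hazelnut, so not tree-nut-free — no
C: has oats, so not oat-free — reject
D: has egg, so not egg-free — no
E: has cashew, so not tree-nut-free — reject
F: has oat flour, so not oat-free — no
G: has egg yolk, so not egg-free; has hazelnut, so not tree-nut-free — out
H: has walnut, so not tree-nut-free — no
I: has egg yolk, so not egg-free — reject
J: has egg, so not egg-free — no
K: has walnut, so not tree-nut-free — reject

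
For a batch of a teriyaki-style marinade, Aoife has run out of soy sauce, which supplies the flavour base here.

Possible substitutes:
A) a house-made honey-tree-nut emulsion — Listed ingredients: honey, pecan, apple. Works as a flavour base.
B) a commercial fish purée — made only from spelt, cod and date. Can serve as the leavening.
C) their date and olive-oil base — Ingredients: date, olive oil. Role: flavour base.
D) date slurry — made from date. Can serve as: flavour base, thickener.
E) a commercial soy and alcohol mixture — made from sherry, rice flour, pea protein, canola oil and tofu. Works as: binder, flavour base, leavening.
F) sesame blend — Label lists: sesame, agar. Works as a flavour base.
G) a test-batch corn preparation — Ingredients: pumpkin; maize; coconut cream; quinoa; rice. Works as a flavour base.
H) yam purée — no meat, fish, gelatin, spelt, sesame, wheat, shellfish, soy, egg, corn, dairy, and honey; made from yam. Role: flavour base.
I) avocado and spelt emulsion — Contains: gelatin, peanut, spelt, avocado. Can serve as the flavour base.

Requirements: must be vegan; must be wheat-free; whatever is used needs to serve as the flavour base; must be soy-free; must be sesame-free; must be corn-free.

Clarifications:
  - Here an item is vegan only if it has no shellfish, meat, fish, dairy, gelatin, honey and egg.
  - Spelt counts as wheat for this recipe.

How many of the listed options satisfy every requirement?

A: has honey, so not vegan — out
B: not usable as a flavour base; has cod, so not vegan (and 1 more) — no
C: nothing on the exclusion list — keep
D: works as a flavour base, no soy, no sesame — OK
E: has tofu, so not soy-free — reject
F: has sesame, so not sesame-free — out
G: has maize, so not corn-free — reject
H: works as a flavour base, no corn, no sesame — valid
I: has gelatin, so not vegan; has spelt, so not wheat-free — no

3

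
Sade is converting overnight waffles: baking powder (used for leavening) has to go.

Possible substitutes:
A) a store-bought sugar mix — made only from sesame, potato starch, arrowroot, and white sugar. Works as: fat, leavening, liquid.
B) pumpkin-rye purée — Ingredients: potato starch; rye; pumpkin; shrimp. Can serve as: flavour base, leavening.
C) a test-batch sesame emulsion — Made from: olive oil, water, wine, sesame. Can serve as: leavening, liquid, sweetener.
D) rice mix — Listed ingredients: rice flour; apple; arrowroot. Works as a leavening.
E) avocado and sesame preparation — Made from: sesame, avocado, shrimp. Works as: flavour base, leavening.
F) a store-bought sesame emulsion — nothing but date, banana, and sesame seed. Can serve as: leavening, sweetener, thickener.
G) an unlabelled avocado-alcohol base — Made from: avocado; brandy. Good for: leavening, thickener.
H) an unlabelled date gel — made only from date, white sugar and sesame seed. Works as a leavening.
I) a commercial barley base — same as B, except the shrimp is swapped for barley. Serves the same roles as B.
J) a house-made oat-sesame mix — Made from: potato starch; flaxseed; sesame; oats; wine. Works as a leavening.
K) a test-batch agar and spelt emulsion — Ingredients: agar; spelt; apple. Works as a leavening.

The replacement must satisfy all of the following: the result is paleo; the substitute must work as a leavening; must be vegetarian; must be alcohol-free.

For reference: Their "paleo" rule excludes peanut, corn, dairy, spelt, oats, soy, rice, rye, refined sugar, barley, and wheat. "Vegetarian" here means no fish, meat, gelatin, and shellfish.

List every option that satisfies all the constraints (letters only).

F

A: has white sugar, so not paleo — reject
B: has rye, so not paleo; has shrimp, so not vegetarian — reject
C: has wine, so not alcohol-free — reject
D: has rice flour, so not paleo — reject
E: has shrimp, so not vegetarian — no
F: works as a leavening, vegetarian, no alcohol — valid
G: has brandy, so not alcohol-free — reject
H: has white sugar, so not paleo — no
I: has barley, so not paleo — out
J: has oats, so not paleo; has wine, so not alcohol-free — out
K: has spelt, so not paleo — out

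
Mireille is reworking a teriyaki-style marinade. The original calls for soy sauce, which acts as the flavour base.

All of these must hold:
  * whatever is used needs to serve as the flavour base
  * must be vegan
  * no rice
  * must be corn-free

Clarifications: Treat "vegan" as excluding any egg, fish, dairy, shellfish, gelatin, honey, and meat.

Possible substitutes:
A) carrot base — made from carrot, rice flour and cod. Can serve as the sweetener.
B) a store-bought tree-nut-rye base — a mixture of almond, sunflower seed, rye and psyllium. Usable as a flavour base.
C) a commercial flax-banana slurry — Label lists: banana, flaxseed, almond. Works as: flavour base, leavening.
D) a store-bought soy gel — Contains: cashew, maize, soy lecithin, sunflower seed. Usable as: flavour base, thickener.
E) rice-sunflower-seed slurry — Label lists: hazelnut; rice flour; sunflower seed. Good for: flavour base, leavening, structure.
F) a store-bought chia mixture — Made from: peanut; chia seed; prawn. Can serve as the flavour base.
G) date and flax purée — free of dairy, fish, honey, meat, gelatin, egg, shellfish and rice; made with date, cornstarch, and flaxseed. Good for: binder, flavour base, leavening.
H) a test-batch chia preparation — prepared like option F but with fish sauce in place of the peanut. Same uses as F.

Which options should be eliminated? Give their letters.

A, D, E, F, G, H

A: not usable as a flavour base; has cod, so not vegan (and 1 more) — no
B: rye and almond etc. — none of it excluded — keep
C: works as a flavour base, vegan, no rice — valid
D: has maize, so not corn-free — no
E: has rice flour, so not rice-free — out
F: has prawn, so not vegan — reject
G: has cornstarch, so not corn-free — no
H: has fish sauce, so not vegan — out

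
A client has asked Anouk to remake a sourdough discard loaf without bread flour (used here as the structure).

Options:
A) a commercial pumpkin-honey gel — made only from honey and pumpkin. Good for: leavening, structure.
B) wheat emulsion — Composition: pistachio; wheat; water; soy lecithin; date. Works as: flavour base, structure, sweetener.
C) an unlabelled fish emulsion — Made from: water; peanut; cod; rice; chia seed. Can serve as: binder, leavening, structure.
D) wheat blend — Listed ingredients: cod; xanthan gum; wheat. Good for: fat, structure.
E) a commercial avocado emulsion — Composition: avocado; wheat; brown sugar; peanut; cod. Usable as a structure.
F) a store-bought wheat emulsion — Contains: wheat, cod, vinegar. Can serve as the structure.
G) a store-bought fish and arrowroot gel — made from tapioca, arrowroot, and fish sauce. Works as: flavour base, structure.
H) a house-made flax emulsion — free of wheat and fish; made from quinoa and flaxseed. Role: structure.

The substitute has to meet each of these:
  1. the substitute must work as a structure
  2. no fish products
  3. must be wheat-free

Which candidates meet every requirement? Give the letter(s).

A, H

A: only honey and pumpkin; none excluded — keep
B: has wheat, so not wheat-free — out
C: has cod, so not fish-free — no
D: has wheat, so not wheat-free; has cod, so not fish-free — no
E: has wheat, so not wheat-free; has cod, so not fish-free — reject
F: has wheat, so not wheat-free; has cod, so not fish-free — reject
G: has fish sauce, so not fish-free — no
H: works as a structure, no wheat, no fish — OK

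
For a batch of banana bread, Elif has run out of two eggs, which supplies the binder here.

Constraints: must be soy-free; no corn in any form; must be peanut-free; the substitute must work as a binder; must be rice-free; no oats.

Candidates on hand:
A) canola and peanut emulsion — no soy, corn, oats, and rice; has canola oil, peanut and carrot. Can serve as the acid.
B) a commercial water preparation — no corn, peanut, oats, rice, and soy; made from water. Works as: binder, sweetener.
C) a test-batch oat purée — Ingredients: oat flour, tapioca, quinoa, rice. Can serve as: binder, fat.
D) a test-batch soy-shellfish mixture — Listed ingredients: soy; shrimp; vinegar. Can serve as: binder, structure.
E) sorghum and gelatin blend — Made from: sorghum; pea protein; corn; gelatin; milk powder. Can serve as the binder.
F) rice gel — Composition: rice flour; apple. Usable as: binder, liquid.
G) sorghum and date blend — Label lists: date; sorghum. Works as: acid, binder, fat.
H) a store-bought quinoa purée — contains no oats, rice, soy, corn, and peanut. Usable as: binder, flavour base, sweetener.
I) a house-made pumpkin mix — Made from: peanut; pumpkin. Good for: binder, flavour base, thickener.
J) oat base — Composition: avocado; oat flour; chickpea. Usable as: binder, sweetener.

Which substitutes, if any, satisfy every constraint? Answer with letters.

B, G, H

A: not usable as a binder; has peanut, so not peanut-free — reject
B: works as a binder, no corn, no oats — OK
C: has oat flour, so not oat-free; has rice, so not rice-free — no
D: has soy, so not soy-free — no
E: has corn, so not corn-free — no
F: has rice flour, so not rice-free — no
G: only sorghum and date; none excluded — valid
H: no soy, no rice — valid
I: has peanut, so not peanut-free — reject
J: has oat flour, so not oat-free — no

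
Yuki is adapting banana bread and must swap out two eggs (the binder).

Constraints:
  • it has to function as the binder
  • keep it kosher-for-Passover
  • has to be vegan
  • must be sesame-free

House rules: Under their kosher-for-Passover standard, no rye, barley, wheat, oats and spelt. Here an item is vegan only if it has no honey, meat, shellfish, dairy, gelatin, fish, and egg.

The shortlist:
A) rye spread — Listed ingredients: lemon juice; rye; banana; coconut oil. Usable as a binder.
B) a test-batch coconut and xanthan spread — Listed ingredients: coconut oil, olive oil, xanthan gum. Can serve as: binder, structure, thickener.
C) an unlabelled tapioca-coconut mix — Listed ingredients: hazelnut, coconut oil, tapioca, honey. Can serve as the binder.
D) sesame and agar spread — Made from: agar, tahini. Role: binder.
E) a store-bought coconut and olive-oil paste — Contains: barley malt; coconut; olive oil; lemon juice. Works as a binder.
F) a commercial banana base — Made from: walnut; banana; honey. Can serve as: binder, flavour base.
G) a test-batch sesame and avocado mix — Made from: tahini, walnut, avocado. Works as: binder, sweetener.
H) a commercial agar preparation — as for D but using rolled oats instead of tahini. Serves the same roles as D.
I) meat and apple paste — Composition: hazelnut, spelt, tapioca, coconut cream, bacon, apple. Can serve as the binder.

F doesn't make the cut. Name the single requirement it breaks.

vegan

usable as a binder: satisfied
kosher-for-Passover: satisfied
vegan: has honey — fails
sesame-free: satisfied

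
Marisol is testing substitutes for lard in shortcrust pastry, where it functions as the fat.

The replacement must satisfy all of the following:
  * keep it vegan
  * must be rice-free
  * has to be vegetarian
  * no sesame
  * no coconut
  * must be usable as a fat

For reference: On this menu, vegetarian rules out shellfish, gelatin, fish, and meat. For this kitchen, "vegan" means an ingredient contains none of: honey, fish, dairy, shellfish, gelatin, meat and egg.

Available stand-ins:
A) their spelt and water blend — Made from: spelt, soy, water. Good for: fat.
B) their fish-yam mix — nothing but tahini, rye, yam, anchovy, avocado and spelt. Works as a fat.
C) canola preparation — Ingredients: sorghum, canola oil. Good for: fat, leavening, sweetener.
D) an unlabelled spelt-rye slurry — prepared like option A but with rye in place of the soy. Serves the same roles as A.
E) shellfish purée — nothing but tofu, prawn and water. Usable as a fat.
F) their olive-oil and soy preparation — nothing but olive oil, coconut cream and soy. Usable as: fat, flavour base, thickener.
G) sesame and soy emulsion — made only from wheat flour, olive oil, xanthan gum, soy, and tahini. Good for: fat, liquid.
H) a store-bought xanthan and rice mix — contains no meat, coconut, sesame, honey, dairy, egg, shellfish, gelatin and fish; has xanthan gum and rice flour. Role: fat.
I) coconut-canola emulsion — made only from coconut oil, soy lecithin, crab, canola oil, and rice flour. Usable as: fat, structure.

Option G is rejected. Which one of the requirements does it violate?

sesame-free

usable as a fat: satisfied
vegetarian: satisfied
vegan: satisfied
coconut-free: satisfied
sesame-free: has tahini — fails
rice-free: satisfied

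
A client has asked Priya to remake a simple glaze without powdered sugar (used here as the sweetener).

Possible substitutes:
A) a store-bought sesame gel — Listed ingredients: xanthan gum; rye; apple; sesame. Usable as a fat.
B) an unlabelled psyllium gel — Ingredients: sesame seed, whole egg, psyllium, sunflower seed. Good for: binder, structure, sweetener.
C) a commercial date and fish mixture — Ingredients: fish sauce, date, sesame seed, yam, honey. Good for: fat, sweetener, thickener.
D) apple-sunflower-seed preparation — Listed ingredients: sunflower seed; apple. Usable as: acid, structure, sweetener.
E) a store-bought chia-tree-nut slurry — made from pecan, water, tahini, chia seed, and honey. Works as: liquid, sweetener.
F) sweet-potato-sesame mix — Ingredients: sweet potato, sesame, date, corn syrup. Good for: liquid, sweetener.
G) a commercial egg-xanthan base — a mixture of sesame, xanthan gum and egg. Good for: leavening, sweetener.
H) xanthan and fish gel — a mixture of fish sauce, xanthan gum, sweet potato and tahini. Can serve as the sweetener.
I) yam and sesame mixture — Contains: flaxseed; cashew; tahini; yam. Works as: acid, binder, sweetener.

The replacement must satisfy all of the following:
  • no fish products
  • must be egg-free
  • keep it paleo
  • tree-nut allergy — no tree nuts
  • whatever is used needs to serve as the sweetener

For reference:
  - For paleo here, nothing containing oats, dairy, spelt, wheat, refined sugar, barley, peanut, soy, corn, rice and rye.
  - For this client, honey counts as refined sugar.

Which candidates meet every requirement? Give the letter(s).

A: not usable as a sweetener; has rye, so not paleo — reject
B: has whole egg, so not egg-free — out
C: has honey, so not paleo; has fish sauce, so not fish-free — out
D: all constraints satisfied — keep
E: has honey, so not paleo; has pecan, so not tree-nut-free — no
F: has corn syrup, so not paleo — no
G: has egg, so not egg-free — reject
H: has fish sauce, so not fish-free — reject
I: has cashew, so not tree-nut-free — reject

D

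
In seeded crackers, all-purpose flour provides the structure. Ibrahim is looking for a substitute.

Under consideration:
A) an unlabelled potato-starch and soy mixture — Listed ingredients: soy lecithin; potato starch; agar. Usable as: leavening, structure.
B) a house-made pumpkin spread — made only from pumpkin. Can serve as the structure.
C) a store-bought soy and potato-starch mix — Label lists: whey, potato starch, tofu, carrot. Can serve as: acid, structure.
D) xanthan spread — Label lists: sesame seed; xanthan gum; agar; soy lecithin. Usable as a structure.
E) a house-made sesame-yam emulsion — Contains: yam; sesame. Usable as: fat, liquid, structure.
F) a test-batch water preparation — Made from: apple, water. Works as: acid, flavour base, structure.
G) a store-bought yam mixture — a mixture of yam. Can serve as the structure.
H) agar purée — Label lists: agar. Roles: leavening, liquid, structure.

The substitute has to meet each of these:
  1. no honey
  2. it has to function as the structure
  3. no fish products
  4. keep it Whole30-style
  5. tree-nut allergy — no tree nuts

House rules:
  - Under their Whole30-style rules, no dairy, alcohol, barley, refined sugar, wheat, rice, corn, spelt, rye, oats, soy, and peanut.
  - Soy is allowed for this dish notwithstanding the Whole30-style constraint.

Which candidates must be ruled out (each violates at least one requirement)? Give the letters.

A: soy is permitted under the Whole30-style carve-out; nothing else excluded — keep
B: no tree nuts, no honey — keep
C: has whey, so not Whole30-style — reject
D: soy is permitted under the Whole30-style carve-out; nothing else excluded — valid
E: only sesame and yam; none excluded — OK
F: every rule checks out — keep
G: no fish, no honey — OK
H: no honey, no fish — keep

C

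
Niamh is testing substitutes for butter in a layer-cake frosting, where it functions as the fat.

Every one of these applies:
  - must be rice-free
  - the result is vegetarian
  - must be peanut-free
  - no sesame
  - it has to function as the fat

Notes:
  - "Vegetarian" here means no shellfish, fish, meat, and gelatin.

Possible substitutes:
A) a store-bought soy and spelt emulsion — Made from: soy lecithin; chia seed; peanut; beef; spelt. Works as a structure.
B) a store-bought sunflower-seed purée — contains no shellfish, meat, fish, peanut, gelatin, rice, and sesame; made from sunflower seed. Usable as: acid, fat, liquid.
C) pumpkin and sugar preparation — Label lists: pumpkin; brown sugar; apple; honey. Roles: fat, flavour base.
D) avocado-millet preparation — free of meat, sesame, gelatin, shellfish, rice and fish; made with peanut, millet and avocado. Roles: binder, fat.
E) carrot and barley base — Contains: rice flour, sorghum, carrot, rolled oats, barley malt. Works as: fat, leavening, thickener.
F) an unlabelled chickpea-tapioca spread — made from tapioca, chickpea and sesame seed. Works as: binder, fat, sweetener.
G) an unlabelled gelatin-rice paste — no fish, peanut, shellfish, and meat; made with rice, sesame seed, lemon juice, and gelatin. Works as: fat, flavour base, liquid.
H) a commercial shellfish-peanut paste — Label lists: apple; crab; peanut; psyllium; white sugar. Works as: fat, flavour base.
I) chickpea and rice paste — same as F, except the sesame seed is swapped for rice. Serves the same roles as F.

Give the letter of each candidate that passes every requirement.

B, C

A: not usable as a fat; has beef, so not vegetarian (and 1 more) — reject
B: vegetarian, no rice — valid
C: honey and brown sugar etc. — none of it excluded — OK
D: has peanut, so not peanut-free — reject
E: has rice flour, so not rice-free — reject
F: has sesame seed, so not sesame-free — no
G: has gelatin, so not vegetarian; has rice, so not rice-free (and 1 more) — reject
H: has crab, so not vegetarian; has peanut, so not peanut-free — no
I: has rice, so not rice-free — reject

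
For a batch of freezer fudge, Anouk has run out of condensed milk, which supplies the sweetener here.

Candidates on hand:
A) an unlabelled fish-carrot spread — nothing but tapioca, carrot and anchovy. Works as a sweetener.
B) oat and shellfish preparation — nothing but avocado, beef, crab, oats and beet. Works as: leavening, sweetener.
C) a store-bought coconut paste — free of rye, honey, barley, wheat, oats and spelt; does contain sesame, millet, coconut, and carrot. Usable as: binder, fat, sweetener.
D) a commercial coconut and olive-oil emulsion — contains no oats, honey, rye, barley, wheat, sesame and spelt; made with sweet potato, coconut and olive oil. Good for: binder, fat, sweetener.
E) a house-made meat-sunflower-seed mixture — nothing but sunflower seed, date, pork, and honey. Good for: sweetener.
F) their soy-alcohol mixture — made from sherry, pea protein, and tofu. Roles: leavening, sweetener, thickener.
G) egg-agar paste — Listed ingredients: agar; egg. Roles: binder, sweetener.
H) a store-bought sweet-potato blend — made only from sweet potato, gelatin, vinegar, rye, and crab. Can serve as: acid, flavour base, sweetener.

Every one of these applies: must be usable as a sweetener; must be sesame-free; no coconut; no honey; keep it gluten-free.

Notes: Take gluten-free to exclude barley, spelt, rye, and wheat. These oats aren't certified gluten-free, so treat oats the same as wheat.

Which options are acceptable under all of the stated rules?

A, F, G

A: works as a sweetener, no sesame, gluten-free — keep
B: has oats, so not gluten-free — reject
C: has sesame, so not sesame-free; has coconut, so not coconut-free — reject
D: has coconut, so not coconut-free — no
E: has honey, so not honey-free — out
F: only sherry, tofu, and pea protein; none excluded — OK
G: all constraints satisfied — valid
H: has rye, so not gluten-free — reject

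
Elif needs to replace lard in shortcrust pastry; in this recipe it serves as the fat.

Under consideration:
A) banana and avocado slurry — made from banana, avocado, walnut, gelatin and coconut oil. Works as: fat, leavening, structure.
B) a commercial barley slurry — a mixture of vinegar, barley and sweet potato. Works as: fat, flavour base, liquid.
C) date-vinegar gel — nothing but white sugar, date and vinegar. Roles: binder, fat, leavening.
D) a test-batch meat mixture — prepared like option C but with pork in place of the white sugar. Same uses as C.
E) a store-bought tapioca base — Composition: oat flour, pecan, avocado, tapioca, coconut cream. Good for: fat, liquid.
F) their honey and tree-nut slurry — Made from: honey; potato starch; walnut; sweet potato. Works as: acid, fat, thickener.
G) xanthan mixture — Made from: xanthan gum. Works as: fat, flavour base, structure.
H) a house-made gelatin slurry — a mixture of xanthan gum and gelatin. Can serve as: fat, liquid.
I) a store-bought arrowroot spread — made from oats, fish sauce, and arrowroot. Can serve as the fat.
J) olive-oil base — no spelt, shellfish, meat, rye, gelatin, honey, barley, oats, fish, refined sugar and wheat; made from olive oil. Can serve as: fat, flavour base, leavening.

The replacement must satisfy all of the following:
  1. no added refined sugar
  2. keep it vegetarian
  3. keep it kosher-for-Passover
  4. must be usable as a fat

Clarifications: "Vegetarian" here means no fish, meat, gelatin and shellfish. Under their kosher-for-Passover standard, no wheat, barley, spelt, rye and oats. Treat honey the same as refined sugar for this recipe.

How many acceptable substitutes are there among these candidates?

2

A: has gelatin, so not vegetarian — reject
B: has barley, so not kosher-for-Passover — out
C: has white sugar, so not no-added-sugar — reject
D: has pork, so not vegetarian — reject
E: has oat flour, so not kosher-for-Passover — reject
F: has honey, so not no-added-sugar — no
G: every rule checks out — valid
H: has gelatin, so not vegetarian — out
I: has fish sauce, so not vegetarian; has oats, so not kosher-for-Passover — no
J: every rule checks out — OK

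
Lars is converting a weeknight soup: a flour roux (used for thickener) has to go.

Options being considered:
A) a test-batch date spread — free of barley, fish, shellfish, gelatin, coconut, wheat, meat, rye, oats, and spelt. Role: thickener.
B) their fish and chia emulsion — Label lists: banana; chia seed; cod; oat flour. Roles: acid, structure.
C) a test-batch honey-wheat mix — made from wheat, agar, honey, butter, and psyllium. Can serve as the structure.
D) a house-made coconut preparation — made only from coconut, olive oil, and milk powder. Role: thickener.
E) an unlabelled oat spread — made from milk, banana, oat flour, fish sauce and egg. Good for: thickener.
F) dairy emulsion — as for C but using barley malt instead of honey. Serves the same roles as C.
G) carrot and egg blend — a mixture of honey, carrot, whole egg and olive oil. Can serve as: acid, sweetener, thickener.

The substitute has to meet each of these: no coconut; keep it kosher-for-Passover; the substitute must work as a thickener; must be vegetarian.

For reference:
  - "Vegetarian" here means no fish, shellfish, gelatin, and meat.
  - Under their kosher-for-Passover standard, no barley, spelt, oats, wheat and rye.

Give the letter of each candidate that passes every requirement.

A, G

A: all constraints satisfied — keep
B: not usable as a thickener; has cod, so not vegetarian (and 1 more) — reject
C: not usable as a thickener; has wheat, so not kosher-for-Passover — out
D: has coconut, so not coconut-free — reject
E: has fish sauce, so not vegetarian; has oat flour, so not kosher-for-Passover — reject
F: not usable as a thickener; has barley malt, so not kosher-for-Passover — no
G: nothing on the exclusion list — valid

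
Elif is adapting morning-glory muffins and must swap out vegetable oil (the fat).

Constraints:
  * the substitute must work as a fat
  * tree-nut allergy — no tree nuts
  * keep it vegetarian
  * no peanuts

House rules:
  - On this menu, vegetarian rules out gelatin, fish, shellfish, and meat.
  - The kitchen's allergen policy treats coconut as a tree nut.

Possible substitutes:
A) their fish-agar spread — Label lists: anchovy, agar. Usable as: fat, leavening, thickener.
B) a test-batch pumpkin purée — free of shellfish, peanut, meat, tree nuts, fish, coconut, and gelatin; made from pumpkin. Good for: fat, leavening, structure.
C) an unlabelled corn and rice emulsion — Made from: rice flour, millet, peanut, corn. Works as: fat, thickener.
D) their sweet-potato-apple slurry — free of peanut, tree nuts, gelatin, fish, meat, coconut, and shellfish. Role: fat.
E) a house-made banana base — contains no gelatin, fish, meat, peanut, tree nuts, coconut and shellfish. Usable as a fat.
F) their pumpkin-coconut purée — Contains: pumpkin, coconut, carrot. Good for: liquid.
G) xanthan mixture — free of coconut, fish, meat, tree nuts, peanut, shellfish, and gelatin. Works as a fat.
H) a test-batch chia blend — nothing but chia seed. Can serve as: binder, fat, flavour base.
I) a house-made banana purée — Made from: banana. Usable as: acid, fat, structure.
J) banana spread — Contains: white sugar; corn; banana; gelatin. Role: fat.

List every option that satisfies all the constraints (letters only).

A: has anchovy, so not vegetarian — reject
B: tree-nut-free, vegetarian — valid
C: has peanut, so not peanut-free — no
D: no peanut, tree-nut-free — valid
E: vegetarian, no peanut — valid
F: not usable as a fat; has coconut, so not tree-nut-free — no
G: nothing on the exclusion list — OK
H: no peanut, tree-nut-free — valid
I: only banana; none excluded — valid
J: has gelatin, so not vegetarian — out

B, D, E, G, H, I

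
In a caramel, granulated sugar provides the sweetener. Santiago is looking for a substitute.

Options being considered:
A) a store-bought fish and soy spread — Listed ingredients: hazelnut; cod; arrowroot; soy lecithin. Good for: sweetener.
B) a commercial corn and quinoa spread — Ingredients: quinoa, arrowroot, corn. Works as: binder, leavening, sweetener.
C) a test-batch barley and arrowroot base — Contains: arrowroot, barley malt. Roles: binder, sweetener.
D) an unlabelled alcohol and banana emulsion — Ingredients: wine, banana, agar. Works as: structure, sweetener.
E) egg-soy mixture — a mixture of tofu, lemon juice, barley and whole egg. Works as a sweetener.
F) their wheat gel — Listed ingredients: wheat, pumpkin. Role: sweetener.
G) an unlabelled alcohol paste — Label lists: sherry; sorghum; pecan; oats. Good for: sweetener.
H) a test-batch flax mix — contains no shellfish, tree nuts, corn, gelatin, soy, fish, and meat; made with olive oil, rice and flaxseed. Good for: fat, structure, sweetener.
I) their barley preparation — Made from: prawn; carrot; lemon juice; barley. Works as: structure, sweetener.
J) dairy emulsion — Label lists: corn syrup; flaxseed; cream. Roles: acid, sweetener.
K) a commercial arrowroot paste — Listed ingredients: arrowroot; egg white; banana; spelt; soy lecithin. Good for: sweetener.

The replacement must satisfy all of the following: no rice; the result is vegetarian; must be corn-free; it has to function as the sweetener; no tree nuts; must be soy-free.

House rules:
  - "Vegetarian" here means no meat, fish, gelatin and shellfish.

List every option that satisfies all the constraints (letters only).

C, D, F

A: has cod, so not vegetarian; has soy lecithin, so not soy-free (and 1 more) — reject
B: has corn, so not corn-free — reject
C: works as a sweetener, vegetarian, no soy — keep
D: works as a sweetener, no soy, no rice — valid
E: has tofu, so not soy-free — no
F: nothing on the exclusion list — OK
G: has pecan, so not tree-nut-free — no
H: has rice, so not rice-free — reject
I: has prawn, so not vegetarian — reject
J: has corn syrup, so not corn-free — no
K: has soy lecithin, so not soy-free — reject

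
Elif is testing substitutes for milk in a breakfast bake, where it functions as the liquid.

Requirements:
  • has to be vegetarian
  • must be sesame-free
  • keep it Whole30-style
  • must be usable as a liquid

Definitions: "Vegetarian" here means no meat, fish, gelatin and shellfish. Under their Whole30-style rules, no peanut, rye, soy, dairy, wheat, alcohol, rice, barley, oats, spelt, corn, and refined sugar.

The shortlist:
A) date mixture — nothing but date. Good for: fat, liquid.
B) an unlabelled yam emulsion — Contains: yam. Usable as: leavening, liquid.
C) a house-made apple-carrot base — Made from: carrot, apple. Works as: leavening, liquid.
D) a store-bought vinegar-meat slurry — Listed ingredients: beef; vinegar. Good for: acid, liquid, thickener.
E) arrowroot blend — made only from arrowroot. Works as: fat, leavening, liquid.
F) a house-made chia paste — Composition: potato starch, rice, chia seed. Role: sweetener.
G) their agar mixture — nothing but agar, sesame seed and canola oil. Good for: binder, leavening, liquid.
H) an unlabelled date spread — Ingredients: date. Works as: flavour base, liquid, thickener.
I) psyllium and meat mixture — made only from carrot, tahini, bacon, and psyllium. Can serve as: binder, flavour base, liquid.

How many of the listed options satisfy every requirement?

A: only date; none excluded — keep
B: only yam; none excluded — valid
C: vegetarian, no sesame — valid
D: has beef, so not vegetarian — reject
E: every rule checks out — OK
F: not usable as a liquid; has rice, so not Whole30-style — reject
G: has sesame seed, so not sesame-free — no
H: nothing on the exclusion list — OK
I: has bacon, so not vegetarian; has tahini, so not sesame-free — no

5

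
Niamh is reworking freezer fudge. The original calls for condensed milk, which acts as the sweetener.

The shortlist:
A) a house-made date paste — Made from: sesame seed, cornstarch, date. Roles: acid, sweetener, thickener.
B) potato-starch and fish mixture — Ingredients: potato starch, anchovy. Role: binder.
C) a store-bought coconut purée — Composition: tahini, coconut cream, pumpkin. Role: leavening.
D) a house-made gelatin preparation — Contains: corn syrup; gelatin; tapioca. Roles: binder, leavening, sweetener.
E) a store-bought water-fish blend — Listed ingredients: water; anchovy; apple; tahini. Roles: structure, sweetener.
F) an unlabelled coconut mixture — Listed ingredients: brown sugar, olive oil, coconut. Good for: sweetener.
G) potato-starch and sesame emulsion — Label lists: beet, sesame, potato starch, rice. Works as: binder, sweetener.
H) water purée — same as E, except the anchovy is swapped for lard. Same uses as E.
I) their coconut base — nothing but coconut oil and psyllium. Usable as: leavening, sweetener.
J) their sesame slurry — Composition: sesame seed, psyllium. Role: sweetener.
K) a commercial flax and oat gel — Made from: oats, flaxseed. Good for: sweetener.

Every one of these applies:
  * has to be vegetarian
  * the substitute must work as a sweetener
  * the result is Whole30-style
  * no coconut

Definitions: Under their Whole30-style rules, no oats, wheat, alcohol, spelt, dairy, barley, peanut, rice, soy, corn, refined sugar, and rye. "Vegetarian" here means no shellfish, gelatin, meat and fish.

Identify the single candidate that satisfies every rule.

J

A: has cornstarch, so not Whole30-style — reject
B: not usable as a sweetener; has anchovy, so not vegetarian — no
C: not usable as a sweetener; has coconut cream, so not coconut-free — out
D: has corn syrup, so not Whole30-style; has gelatin, so not vegetarian — reject
E: has anchovy, so not vegetarian — out
F: has brown sugar, so not Whole30-style; has coconut, so not coconut-free — out
G: has rice, so not Whole30-style — no
H: has lard, so not vegetarian — out
I: has coconut oil, so not coconut-free — out
J: only sesame seed and psyllium; none excluded — OK
K: has oats, so not Whole30-style — reject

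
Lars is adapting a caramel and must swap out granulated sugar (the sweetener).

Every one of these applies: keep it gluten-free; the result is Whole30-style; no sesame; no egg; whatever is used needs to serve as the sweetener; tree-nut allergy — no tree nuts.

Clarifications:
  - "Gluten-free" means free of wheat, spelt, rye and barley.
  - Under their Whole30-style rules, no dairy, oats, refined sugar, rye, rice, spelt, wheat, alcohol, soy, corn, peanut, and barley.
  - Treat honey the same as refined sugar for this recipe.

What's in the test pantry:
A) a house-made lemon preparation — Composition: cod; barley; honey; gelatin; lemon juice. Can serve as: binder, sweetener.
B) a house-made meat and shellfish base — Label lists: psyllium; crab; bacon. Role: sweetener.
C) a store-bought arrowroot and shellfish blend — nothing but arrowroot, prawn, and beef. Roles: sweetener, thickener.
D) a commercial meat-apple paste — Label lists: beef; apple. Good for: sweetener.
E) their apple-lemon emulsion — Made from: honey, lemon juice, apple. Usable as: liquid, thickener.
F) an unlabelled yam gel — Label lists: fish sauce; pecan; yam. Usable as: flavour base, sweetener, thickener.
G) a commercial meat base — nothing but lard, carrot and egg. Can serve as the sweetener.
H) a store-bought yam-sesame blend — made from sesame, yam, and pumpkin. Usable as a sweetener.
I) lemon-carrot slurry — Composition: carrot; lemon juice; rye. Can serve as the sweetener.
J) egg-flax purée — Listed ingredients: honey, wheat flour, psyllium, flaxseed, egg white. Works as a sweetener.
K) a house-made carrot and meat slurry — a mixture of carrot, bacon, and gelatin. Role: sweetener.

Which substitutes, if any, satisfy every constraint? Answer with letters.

A: has barley, so not gluten-free; has barley, so not Whole30-style — out
B: works as a sweetener, gluten-free, no egg — valid
C: nothing on the exclusion list — keep
D: no sesame, gluten-free — keep
E: not usable as a sweetener; has honey, so not Whole30-style — no
F: has pecan, so not tree-nut-free — no
G: has egg, so not egg-free — reject
H: has sesame, so not sesame-free — reject
I: has rye, so not gluten-free; has rye, so not Whole30-style — out
J: has wheat flour, so not gluten-free; has honey, so not Whole30-style (and 1 more) — no
K: only gelatin, bacon, and carrot; none excluded — keep

B, C, D, K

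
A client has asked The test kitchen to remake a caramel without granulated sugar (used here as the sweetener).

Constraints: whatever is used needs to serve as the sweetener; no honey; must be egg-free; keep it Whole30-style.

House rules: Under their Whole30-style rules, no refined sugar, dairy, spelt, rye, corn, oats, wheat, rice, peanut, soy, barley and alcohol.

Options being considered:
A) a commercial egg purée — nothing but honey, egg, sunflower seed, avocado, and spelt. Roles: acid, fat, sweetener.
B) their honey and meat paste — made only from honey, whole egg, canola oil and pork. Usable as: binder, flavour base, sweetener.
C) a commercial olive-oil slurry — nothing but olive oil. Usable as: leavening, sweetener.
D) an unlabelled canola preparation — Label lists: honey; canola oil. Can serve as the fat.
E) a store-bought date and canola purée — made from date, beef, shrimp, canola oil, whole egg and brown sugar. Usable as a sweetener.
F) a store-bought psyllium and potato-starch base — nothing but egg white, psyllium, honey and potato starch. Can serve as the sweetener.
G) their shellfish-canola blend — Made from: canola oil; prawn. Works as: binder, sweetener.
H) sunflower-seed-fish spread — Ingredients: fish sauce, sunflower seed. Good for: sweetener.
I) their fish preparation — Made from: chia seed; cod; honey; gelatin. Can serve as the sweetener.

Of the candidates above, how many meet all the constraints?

A: has spelt, so not Whole30-style; has egg, so not egg-free (and 1 more) — no
B: has whole egg, so not egg-free; has honey, so not honey-free — out
C: nothing on the exclusion list — keep
D: not usable as a sweetener; has honey, so not honey-free — reject
E: has brown sugar, so not Whole30-style; has whole egg, so not egg-free — no
F: has egg white, so not egg-free; has honey, so not honey-free — reject
G: Whole30-style, no honey — OK
H: nothing on the exclusion list — keep
I: has honey, so not honey-free — out

3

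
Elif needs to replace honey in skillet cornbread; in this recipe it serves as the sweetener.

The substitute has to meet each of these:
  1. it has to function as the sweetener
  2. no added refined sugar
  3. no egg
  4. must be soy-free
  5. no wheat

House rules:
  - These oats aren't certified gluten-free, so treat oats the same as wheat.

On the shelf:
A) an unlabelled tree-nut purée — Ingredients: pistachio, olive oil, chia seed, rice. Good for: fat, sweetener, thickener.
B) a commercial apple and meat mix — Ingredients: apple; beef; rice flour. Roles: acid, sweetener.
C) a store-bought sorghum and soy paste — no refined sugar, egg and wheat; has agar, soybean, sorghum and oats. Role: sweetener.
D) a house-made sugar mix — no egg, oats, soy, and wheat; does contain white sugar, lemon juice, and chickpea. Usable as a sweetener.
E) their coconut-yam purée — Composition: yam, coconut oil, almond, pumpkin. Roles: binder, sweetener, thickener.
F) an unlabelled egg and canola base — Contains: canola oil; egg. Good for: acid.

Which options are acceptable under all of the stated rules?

A, B, E

A: rice and pistachio etc. — none of it excluded — valid
B: only beef, rice flour and apple; none excluded — OK
C: has soybean, so not soy-free; has oats, so not wheat-free — out
D: has white sugar, so not no-added-sugar — out
E: all constraints satisfied — valid
F: not usable as a sweetener; has egg, so not egg-free — out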